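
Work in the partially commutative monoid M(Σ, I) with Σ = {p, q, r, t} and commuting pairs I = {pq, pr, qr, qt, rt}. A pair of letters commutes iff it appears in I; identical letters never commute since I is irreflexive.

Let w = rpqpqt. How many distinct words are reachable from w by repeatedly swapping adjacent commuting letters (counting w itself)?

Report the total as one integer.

60

drop 0:r onto floor
drop 1:p onto floor
drop 2:q onto floor
drop 3:p onto {1:p}
drop 4:q onto {2:q}
drop 5:t onto {3:p}
ground layer = {0:r, 1:p, 2:q}
drop-orders for the pieces not yet dropped (sum over which currently-grounded one goes next):
  1 to go: {0} 1  {4} 1  {5} 1
  2 to go: {0,4} 2  {0,5} 2  {2,4} 1  {3,5} 1  {4,5} 2
  3 to go: {0,2,4} 3  {0,3,5} 3  {0,4,5} 6  {1,3,5} 1  {2,4,5} 3  {3,4,5} 3
  4 to go: {0,1,3,5} 4  {0,2,4,5} 12  {0,3,4,5} 12  {1,3,4,5} 4  {2,3,4,5} 6
  if 0:r drops first: 10 orders
  if 1:p drops first: 30 orders
  if 2:q drops first: 20 orders
heap linearizations: 60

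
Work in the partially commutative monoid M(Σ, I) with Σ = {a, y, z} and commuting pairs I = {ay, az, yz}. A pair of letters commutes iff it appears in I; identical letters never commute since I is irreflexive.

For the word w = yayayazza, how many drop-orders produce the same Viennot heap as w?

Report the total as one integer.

drop 0:y onto floor
drop 1:a onto floor
drop 2:y onto {0:y}
drop 3:a onto {1:a}
drop 4:y onto {2:y}
drop 5:a onto {3:a}
drop 6:z onto floor
drop 7:z onto {6:z}
drop 8:a onto {5:a}
ground layer = {0:y, 1:a, 6:z}
drop-orders for the pieces not yet dropped (sum over which currently-grounded one goes next):
  1 to go: {4} 1  {7} 1  {8} 1
  2 to go: {2,4} 1  {4,7} 2  {4,8} 2  {5,8} 1  {6,7} 1  {7,8} 2
  3 to go: {0,2,4} 1  {2,4,7} 3  {2,4,8} 3  {3,5,8} 1  {4,5,8} 3  {4,6,7} 3  {4,7,8} 6  {5,7,8} 3  {6,7,8} 3
  4 to go: {0,2,4,7} 4  {0,2,4,8} 4  {1,3,5,8} 1  {2,4,5,8} 6  {2,4,6,7} 6  {2,4,7,8} 12  {3,4,5,8} 4  {3,5,7,8} 4  {4,5,7,8} 12  {4,6,7,8} 12  {5,6,7,8} 6
  5 to go: {0,2,4,5,8} 10  {0,2,4,6,7} 10  {0,2,4,7,8} 20  {1,3,4,5,8} 5  {1,3,5,7,8} 5  {2,3,4,5,8} 10  {2,4,5,7,8} 30  {2,4,6,7,8} 30  {3,4,5,7,8} 20  {3,5,6,7,8} 10  {4,5,6,7,8} 30
  6 to go: {0,2,3,4,5,8} 20  {0,2,4,5,7,8} 60  {0,2,4,6,7,8} 60  {1,2,3,4,5,8} 15  {1,3,4,5,7,8} 30  {1,3,5,6,7,8} 15  {2,3,4,5,7,8} 60  {2,4,5,6,7,8} 90  {3,4,5,6,7,8} 60
  7 to go: {0,1,2,3,4,5,8} 35  {0,2,3,4,5,7,8} 140  {0,2,4,5,6,7,8} 210  {1,2,3,4,5,7,8} 105  {1,3,4,5,6,7,8} 105  {2,3,4,5,6,7,8} 210
  if 0:y drops first: 420 orders
  if 1:a drops first: 560 orders
  if 6:z drops first: 280 orders
heap linearizations: 1260

1260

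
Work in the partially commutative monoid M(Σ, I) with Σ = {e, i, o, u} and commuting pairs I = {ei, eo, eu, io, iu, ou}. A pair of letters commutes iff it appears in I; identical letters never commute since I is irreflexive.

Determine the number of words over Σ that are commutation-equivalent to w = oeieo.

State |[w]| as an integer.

30

#0=o has no predecessor
#1=e has no predecessor
#2=i has no predecessor
#3=e depends on [1:e]
#4=o depends on [0:o]
sources: [0:o, 1:e, 2:i]
N(rest) = Σ N(rest − s) over sources s of rest; N(one piece) = 1:
  size 1 → [2]=1  [3]=1  [4]=1
  size 2 → [0,4]=1  [1,3]=1  [2,3]=2  [2,4]=2  [3,4]=2
  size 3 → [0,2,4]=3  [0,3,4]=3  [1,2,3]=3  [1,3,4]=3  [2,3,4]=6
  first=0(o) contributes 12
  first=1(e) contributes 12
  first=2(i) contributes 6
|[w]| = 30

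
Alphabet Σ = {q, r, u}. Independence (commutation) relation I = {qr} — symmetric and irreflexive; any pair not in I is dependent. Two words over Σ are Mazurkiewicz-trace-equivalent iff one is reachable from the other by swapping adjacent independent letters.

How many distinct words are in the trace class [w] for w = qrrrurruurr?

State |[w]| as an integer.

4

piece 0:q — minimal
piece 1:r — minimal
piece 2:r rests on {1:r}
piece 3:r rests on {2:r}
piece 4:u rests on {0:q, 3:r}
piece 5:r rests on {4:u}
piece 6:r rests on {5:r}
piece 7:u rests on {6:r}
piece 8:u rests on {7:u}
piece 9:r rests on {8:u}
piece 10:r rests on {9:r}
minimal pieces: {0:q, 1:r}
ways to finish when only these pieces remain (= sum over removing one remaining piece with nothing left below it):
  1 left: {10}→1
  2 left: {9,10}→1
  3 left: {8,9,10}→1
  4 left: {7,8,9,10}→1
  5 left: {6,7,8,9,10}→1
  6 left: {5,6,7,8,9,10}→1
  7 left: {4,5,6,7,8,9,10}→1
  8 left: {0,4,5,6,7,8,9,10}→1  {3,4,5,6,7,8,9,10}→1
  9 left: {0,3,4,5,6,7,8,9,10}→2  {2,3,4,5,6,7,8,9,10}→1
  placing 0:q first → 1 extensions
  placing 1:r first → 3 extensions
total linear extensions = 4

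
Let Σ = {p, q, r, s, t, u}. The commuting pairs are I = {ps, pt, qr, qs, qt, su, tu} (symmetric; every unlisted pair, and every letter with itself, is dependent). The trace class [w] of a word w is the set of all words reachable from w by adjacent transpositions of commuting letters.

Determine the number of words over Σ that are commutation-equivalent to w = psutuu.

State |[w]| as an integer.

15

piece 0:p — minimal
piece 1:s — minimal
piece 2:u rests on {0:p}
piece 3:t rests on {1:s}
piece 4:u rests on {2:u}
piece 5:u rests on {4:u}
minimal pieces: {0:p, 1:s}
ways to finish when only these pieces remain (= sum over removing one remaining piece with nothing left below it):
  1 left: {3}→1  {5}→1
  2 left: {1,3}→1  {3,5}→2  {4,5}→1
  3 left: {1,3,5}→3  {2,4,5}→1  {3,4,5}→3
  4 left: {0,2,4,5}→1  {1,3,4,5}→6  {2,3,4,5}→4
  placing 0:p first → 10 extensions
  placing 1:s first → 5 extensions
total linear extensions = 15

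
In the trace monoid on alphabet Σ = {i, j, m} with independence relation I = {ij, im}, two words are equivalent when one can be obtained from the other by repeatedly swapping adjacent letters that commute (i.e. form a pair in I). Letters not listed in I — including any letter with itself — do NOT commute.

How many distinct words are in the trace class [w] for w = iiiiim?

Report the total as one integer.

6

drop 0:i onto floor
drop 1:i onto {0:i}
drop 2:i onto {1:i}
drop 3:i onto {2:i}
drop 4:i onto {3:i}
drop 5:m onto floor
ground layer = {0:i, 5:m}
drop-orders for the pieces not yet dropped (sum over which currently-grounded one goes next):
  1 to go: {4} 1  {5} 1
  2 to go: {3,4} 1  {4,5} 2
  3 to go: {2,3,4} 1  {3,4,5} 3
  4 to go: {1,2,3,4} 1  {2,3,4,5} 4
  if 0:i drops first: 5 orders
  if 5:m drops first: 1 orders
heap linearizations: 6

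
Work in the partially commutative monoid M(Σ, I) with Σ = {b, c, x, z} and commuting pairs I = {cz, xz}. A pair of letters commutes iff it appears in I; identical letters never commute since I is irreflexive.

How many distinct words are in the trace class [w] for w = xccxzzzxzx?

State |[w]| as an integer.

drop 0:x onto floor
drop 1:c onto {0:x}
drop 2:c onto {1:c}
drop 3:x onto {2:c}
drop 4:z onto floor
drop 5:z onto {4:z}
drop 6:z onto {5:z}
drop 7:x onto {3:x}
drop 8:z onto {6:z}
drop 9:x onto {7:x}
ground layer = {0:x, 4:z}
drop-orders for the pieces not yet dropped (sum over which currently-grounded one goes next):
  1 to go: {8} 1  {9} 1
  2 to go: {6,8} 1  {7,9} 1  {8,9} 2
  3 to go: {3,7,9} 1  {5,6,8} 1  {6,8,9} 3  {7,8,9} 3
  4 to go: {2,3,7,9} 1  {3,7,8,9} 4  {4,5,6,8} 1  {5,6,8,9} 4  {6,7,8,9} 6
  5 to go: {1,2,3,7,9} 1  {2,3,7,8,9} 5  {3,6,7,8,9} 10  {4,5,6,8,9} 5  {5,6,7,8,9} 10
  6 to go: {0,1,2,3,7,9} 1  {1,2,3,7,8,9} 6  {2,3,6,7,8,9} 15  {3,5,6,7,8,9} 20  {4,5,6,7,8,9} 15
  7 to go: {0,1,2,3,7,8,9} 7  {1,2,3,6,7,8,9} 21  {2,3,5,6,7,8,9} 35  {3,4,5,6,7,8,9} 35
  8 to go: {0,1,2,3,6,7,8,9} 28  {1,2,3,5,6,7,8,9} 56  {2,3,4,5,6,7,8,9} 70
  if 0:x drops first: 126 orders
  if 4:z drops first: 84 orders
heap linearizations: 210

210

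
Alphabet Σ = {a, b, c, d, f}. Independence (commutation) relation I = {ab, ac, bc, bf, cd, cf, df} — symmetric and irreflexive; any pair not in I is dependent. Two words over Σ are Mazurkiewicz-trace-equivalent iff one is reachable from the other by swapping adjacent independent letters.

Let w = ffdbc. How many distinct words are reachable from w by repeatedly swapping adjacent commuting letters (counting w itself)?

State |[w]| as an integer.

30

drop 0:f onto floor
drop 1:f onto {0:f}
drop 2:d onto floor
drop 3:b onto {2:d}
drop 4:c onto floor
ground layer = {0:f, 2:d, 4:c}
drop-orders for the pieces not yet dropped (sum over which currently-grounded one goes next):
  1 to go: {1} 1  {3} 1  {4} 1
  2 to go: {0,1} 1  {1,3} 2  {1,4} 2  {2,3} 1  {3,4} 2
  3 to go: {0,1,3} 3  {0,1,4} 3  {1,2,3} 3  {1,3,4} 6  {2,3,4} 3
  if 0:f drops first: 12 orders
  if 2:d drops first: 12 orders
  if 4:c drops first: 6 orders
heap linearizations: 30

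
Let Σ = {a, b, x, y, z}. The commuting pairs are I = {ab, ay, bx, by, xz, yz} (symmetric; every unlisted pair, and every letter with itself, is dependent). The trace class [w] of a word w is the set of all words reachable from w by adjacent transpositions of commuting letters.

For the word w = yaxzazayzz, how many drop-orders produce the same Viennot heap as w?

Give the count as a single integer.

#0=y has no predecessor
#1=a has no predecessor
#2=x depends on [0:y, 1:a]
#3=z depends on [1:a]
#4=a depends on [2:x, 3:z]
#5=z depends on [4:a]
#6=a depends on [5:z]
#7=y depends on [2:x]
#8=z depends on [6:a]
#9=z depends on [8:z]
sources: [0:y, 1:a]
N(rest) = Σ N(rest − s) over sources s of rest; N(one piece) = 1:
  size 1 → [7]=1  [9]=1
  size 2 → [7,9]=2  [8,9]=1
  size 3 → [6,8,9]=1  [7,8,9]=3
  size 4 → [5,6,8,9]=1  [6,7,8,9]=4
  size 5 → [4,5,6,8,9]=1  [5,6,7,8,9]=5
  size 6 → [3,4,5,6,8,9]=1  [4,5,6,7,8,9]=6
  size 7 → [2,4,5,6,7,8,9]=6  [3,4,5,6,7,8,9]=7
  size 8 → [0,2,4,5,6,7,8,9]=6  [2,3,4,5,6,7,8,9]=13
  first=0(y) contributes 13
  first=1(a) contributes 19
|[w]| = 32

32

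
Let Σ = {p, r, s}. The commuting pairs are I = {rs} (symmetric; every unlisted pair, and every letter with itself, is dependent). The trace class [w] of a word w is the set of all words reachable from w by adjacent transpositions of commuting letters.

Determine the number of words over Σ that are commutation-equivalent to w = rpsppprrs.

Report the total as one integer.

3

#0=r has no predecessor
#1=p depends on [0:r]
#2=s depends on [1:p]
#3=p depends on [2:s]
#4=p depends on [3:p]
#5=p depends on [4:p]
#6=r depends on [5:p]
#7=r depends on [6:r]
#8=s depends on [5:p]
sources: [0:r]
N(rest) = Σ N(rest − s) over sources s of rest; N(one piece) = 1:
  size 1 → [7]=1  [8]=1
  size 2 → [6,7]=1  [7,8]=2
  size 3 → [6,7,8]=3
  size 4 → [5,6,7,8]=3
  size 5 → [4,5,6,7,8]=3
  size 6 → [3,4,5,6,7,8]=3
  size 7 → [2,3,4,5,6,7,8]=3
  first=0(r) contributes 3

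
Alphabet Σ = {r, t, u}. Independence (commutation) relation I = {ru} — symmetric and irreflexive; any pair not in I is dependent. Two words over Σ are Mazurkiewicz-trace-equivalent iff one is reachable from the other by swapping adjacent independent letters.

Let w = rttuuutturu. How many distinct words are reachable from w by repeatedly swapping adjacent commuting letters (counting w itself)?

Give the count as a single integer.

piece 0:r — minimal
piece 1:t rests on {0:r}
piece 2:t rests on {1:t}
piece 3:u rests on {2:t}
piece 4:u rests on {3:u}
piece 5:u rests on {4:u}
piece 6:t rests on {5:u}
piece 7:t rests on {6:t}
piece 8:u rests on {7:t}
piece 9:r rests on {7:t}
piece 10:u rests on {8:u}
minimal pieces: {0:r}
ways to finish when only these pieces remain (= sum over removing one remaining piece with nothing left below it):
  1 left: {9}→1  {10}→1
  2 left: {8,10}→1  {9,10}→2
  3 left: {8,9,10}→3
  4 left: {7,8,9,10}→3
  5 left: {6,7,8,9,10}→3
  6 left: {5,6,7,8,9,10}→3
  7 left: {4,5,6,7,8,9,10}→3
  8 left: {3,4,5,6,7,8,9,10}→3
  9 left: {2,3,4,5,6,7,8,9,10}→3
  placing 0:r first → 3 extensions

3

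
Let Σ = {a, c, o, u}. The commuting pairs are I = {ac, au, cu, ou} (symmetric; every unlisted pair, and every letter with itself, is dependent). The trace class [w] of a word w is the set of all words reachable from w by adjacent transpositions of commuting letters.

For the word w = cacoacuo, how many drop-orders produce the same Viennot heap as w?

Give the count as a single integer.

drop 0:c onto floor
drop 1:a onto floor
drop 2:c onto {0:c}
drop 3:o onto {1:a, 2:c}
drop 4:a onto {3:o}
drop 5:c onto {3:o}
drop 6:u onto floor
drop 7:o onto {4:a, 5:c}
ground layer = {0:c, 1:a, 6:u}
drop-orders for the pieces not yet dropped (sum over which currently-grounded one goes next):
  1 to go: {6} 1  {7} 1
  2 to go: {4,7} 1  {5,7} 1  {6,7} 2
  3 to go: {4,5,7} 2  {4,6,7} 3  {5,6,7} 3
  4 to go: {3,4,5,7} 2  {4,5,6,7} 8
  5 to go: {1,3,4,5,7} 2  {2,3,4,5,7} 2  {3,4,5,6,7} 10
  6 to go: {0,2,3,4,5,7} 2  {1,2,3,4,5,7} 4  {1,3,4,5,6,7} 12  {2,3,4,5,6,7} 12
  if 0:c drops first: 28 orders
  if 1:a drops first: 14 orders
  if 6:u drops first: 6 orders
heap linearizations: 48

48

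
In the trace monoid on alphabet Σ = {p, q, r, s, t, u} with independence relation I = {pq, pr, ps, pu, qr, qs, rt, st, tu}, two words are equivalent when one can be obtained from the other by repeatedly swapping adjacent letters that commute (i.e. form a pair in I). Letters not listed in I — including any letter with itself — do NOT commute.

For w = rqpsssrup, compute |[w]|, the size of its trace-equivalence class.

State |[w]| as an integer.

216

0(r) covers ∅
1(q) covers ∅
2(p) covers ∅
3(s) covers 0:r
4(s) covers 3:s
5(s) covers 4:s
6(r) covers 5:s
7(u) covers 1:q, 6:r
8(p) covers 2:p
floor of heap: 0:r, 1:q, 2:p
completions by unplaced set U, small U first (add the entries for U minus each lowest piece of U):
  |U|=1: {7}:1  {8}:1
  |U|=2: {1,7}:1  {2,8}:1  {6,7}:1  {7,8}:2
  |U|=3: {1,6,7}:2  {1,7,8}:3  {2,7,8}:3  {5,6,7}:1  {6,7,8}:3
  |U|=4: {1,2,7,8}:6  {1,5,6,7}:3  {1,6,7,8}:8  {2,6,7,8}:6  {4,5,6,7}:1  {5,6,7,8}:4
  |U|=5: {1,2,6,7,8}:20  {1,4,5,6,7}:4  {1,5,6,7,8}:15  {2,5,6,7,8}:10  {3,4,5,6,7}:1  {4,5,6,7,8}:5
  |U|=6: {0,3,4,5,6,7}:1  {1,2,5,6,7,8}:45  {1,3,4,5,6,7}:5  {1,4,5,6,7,8}:24  {2,4,5,6,7,8}:15  {3,4,5,6,7,8}:6
  |U|=7: {0,1,3,4,5,6,7}:6  {0,3,4,5,6,7,8}:7  {1,2,4,5,6,7,8}:84  {1,3,4,5,6,7,8}:35  {2,3,4,5,6,7,8}:21
  start at 0(r): 140
  start at 1(q): 28
  start at 2(p): 48
sum over floor = 216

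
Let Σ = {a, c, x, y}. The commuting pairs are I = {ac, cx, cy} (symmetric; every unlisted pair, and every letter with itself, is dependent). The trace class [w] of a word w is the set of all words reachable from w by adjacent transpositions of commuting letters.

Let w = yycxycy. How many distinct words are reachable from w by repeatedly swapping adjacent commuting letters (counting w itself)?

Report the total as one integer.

#0=y has no predecessor
#1=y depends on [0:y]
#2=c has no predecessor
#3=x depends on [1:y]
#4=y depends on [3:x]
#5=c depends on [2:c]
#6=y depends on [4:y]
sources: [0:y, 2:c]
N(rest) = Σ N(rest − s) over sources s of rest; N(one piece) = 1:
  size 1 → [5]=1  [6]=1
  size 2 → [2,5]=1  [4,6]=1  [5,6]=2
  size 3 → [2,5,6]=3  [3,4,6]=1  [4,5,6]=3
  size 4 → [1,3,4,6]=1  [2,4,5,6]=6  [3,4,5,6]=4
  size 5 → [0,1,3,4,6]=1  [1,3,4,5,6]=5  [2,3,4,5,6]=10
  first=0(y) contributes 15
  first=2(c) contributes 6
|[w]| = 21

21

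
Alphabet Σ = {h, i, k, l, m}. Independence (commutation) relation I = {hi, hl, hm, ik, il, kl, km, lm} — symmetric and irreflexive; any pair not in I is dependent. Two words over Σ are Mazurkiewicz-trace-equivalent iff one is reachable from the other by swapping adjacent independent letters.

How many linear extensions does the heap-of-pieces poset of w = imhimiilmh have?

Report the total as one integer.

360

0(i) covers ∅
1(m) covers 0:i
2(h) covers ∅
3(i) covers 1:m
4(m) covers 3:i
5(i) covers 4:m
6(i) covers 5:i
7(l) covers ∅
8(m) covers 6:i
9(h) covers 2:h
floor of heap: 0:i, 2:h, 7:l
completions by unplaced set U, small U first (add the entries for U minus each lowest piece of U):
  |U|=1: {7}:1  {8}:1  {9}:1
  |U|=2: {2,9}:1  {6,8}:1  {7,8}:2  {7,9}:2  {8,9}:2
  |U|=3: {2,7,9}:3  {2,8,9}:3  {5,6,8}:1  {6,7,8}:3  {6,8,9}:3  {7,8,9}:6
  |U|=4: {2,6,8,9}:6  {2,7,8,9}:12  {4,5,6,8}:1  {5,6,7,8}:4  {5,6,8,9}:4  {6,7,8,9}:12
  |U|=5: {2,5,6,8,9}:10  {2,6,7,8,9}:30  {3,4,5,6,8}:1  {4,5,6,7,8}:5  {4,5,6,8,9}:5  {5,6,7,8,9}:20
  |U|=6: {1,3,4,5,6,8}:1  {2,4,5,6,8,9}:15  {2,5,6,7,8,9}:60  {3,4,5,6,7,8}:6  {3,4,5,6,8,9}:6  {4,5,6,7,8,9}:30
  |U|=7: {0,1,3,4,5,6,8}:1  {1,3,4,5,6,7,8}:7  {1,3,4,5,6,8,9}:7  {2,3,4,5,6,8,9}:21  {2,4,5,6,7,8,9}:105  {3,4,5,6,7,8,9}:42
  |U|=8: {0,1,3,4,5,6,7,8}:8  {0,1,3,4,5,6,8,9}:8  {1,2,3,4,5,6,8,9}:28  {1,3,4,5,6,7,8,9}:56  {2,3,4,5,6,7,8,9}:168
  start at 0(i): 252
  start at 2(h): 72
  start at 7(l): 36
sum over floor = 360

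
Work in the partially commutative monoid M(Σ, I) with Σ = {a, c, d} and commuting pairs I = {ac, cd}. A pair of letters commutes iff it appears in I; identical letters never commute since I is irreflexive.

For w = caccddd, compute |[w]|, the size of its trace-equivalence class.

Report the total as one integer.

piece 0:c — minimal
piece 1:a — minimal
piece 2:c rests on {0:c}
piece 3:c rests on {2:c}
piece 4:d rests on {1:a}
piece 5:d rests on {4:d}
piece 6:d rests on {5:d}
minimal pieces: {0:c, 1:a}
ways to finish when only these pieces remain (= sum over removing one remaining piece with nothing left below it):
  1 left: {3}→1  {6}→1
  2 left: {2,3}→1  {3,6}→2  {5,6}→1
  3 left: {0,2,3}→1  {2,3,6}→3  {3,5,6}→3  {4,5,6}→1
  4 left: {0,2,3,6}→4  {1,4,5,6}→1  {2,3,5,6}→6  {3,4,5,6}→4
  5 left: {0,2,3,5,6}→10  {1,3,4,5,6}→5  {2,3,4,5,6}→10
  placing 0:c first → 15 extensions
  placing 1:a first → 20 extensions
total linear extensions = 35

35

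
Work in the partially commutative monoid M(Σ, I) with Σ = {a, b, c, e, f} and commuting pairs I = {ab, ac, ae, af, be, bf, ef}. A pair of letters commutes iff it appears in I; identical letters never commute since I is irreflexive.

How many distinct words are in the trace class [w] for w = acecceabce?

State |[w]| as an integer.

90

drop 0:a onto floor
drop 1:c onto floor
drop 2:e onto {1:c}
drop 3:c onto {2:e}
drop 4:c onto {3:c}
drop 5:e onto {4:c}
drop 6:a onto {0:a}
drop 7:b onto {4:c}
drop 8:c onto {5:e, 7:b}
drop 9:e onto {8:c}
ground layer = {0:a, 1:c}
drop-orders for the pieces not yet dropped (sum over which currently-grounded one goes next):
  1 to go: {6} 1  {9} 1
  2 to go: {0,6} 1  {6,9} 2  {8,9} 1
  3 to go: {0,6,9} 3  {5,8,9} 1  {6,8,9} 3  {7,8,9} 1
  4 to go: {0,6,8,9} 6  {5,6,8,9} 4  {5,7,8,9} 2  {6,7,8,9} 4
  5 to go: {0,5,6,8,9} 10  {0,6,7,8,9} 10  {4,5,7,8,9} 2  {5,6,7,8,9} 10
  6 to go: {0,5,6,7,8,9} 30  {3,4,5,7,8,9} 2  {4,5,6,7,8,9} 12
  7 to go: {0,4,5,6,7,8,9} 42  {2,3,4,5,7,8,9} 2  {3,4,5,6,7,8,9} 14
  8 to go: {0,3,4,5,6,7,8,9} 56  {1,2,3,4,5,7,8,9} 2  {2,3,4,5,6,7,8,9} 16
  if 0:a drops first: 18 orders
  if 1:c drops first: 72 orders
heap linearizations: 90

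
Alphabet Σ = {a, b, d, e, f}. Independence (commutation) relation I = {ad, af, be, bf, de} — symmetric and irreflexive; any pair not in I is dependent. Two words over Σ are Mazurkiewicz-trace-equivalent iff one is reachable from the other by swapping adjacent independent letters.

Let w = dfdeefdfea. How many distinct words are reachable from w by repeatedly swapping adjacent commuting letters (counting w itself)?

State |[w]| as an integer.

3

drop 0:d onto floor
drop 1:f onto {0:d}
drop 2:d onto {1:f}
drop 3:e onto {1:f}
drop 4:e onto {3:e}
drop 5:f onto {2:d, 4:e}
drop 6:d onto {5:f}
drop 7:f onto {6:d}
drop 8:e onto {7:f}
drop 9:a onto {8:e}
ground layer = {0:d}
drop-orders for the pieces not yet dropped (sum over which currently-grounded one goes next):
  1 to go: {9} 1
  2 to go: {8,9} 1
  3 to go: {7,8,9} 1
  4 to go: {6,7,8,9} 1
  5 to go: {5,6,7,8,9} 1
  6 to go: {2,5,6,7,8,9} 1  {4,5,6,7,8,9} 1
  7 to go: {2,4,5,6,7,8,9} 2  {3,4,5,6,7,8,9} 1
  8 to go: {2,3,4,5,6,7,8,9} 3
  if 0:d drops first: 3 orders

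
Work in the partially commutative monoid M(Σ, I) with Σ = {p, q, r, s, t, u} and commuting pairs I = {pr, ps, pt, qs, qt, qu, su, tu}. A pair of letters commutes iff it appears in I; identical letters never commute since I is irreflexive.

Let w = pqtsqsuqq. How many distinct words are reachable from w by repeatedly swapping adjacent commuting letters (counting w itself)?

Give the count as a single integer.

0(p) covers ∅
1(q) covers 0:p
2(t) covers ∅
3(s) covers 2:t
4(q) covers 1:q
5(s) covers 3:s
6(u) covers 0:p
7(q) covers 4:q
8(q) covers 7:q
floor of heap: 0:p, 2:t
completions by unplaced set U, small U first (add the entries for U minus each lowest piece of U):
  |U|=1: {5}:1  {6}:1  {8}:1
  |U|=2: {3,5}:1  {5,6}:2  {5,8}:2  {6,8}:2  {7,8}:1
  |U|=3: {2,3,5}:1  {3,5,6}:3  {3,5,8}:3  {4,7,8}:1  {5,6,8}:6  {5,7,8}:3  {6,7,8}:3
  |U|=4: {1,4,7,8}:1  {2,3,5,6}:4  {2,3,5,8}:4  {3,5,6,8}:12  {3,5,7,8}:6  {4,5,7,8}:4  {4,6,7,8}:4  {5,6,7,8}:12
  |U|=5: {1,4,5,7,8}:5  {1,4,6,7,8}:5  {2,3,5,6,8}:20  {2,3,5,7,8}:10  {3,4,5,7,8}:10  {3,5,6,7,8}:30  {4,5,6,7,8}:20
  |U|=6: {0,1,4,6,7,8}:5  {1,3,4,5,7,8}:15  {1,4,5,6,7,8}:30  {2,3,4,5,7,8}:20  {2,3,5,6,7,8}:60  {3,4,5,6,7,8}:60
  |U|=7: {0,1,4,5,6,7,8}:35  {1,2,3,4,5,7,8}:35  {1,3,4,5,6,7,8}:105  {2,3,4,5,6,7,8}:140
  start at 0(p): 280
  start at 2(t): 140
sum over floor = 420

420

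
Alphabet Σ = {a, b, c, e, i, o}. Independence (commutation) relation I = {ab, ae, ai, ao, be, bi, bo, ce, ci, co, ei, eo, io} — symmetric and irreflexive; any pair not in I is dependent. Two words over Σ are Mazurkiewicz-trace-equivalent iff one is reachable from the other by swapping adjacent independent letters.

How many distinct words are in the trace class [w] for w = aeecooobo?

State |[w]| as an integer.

piece 0:a — minimal
piece 1:e — minimal
piece 2:e rests on {1:e}
piece 3:c rests on {0:a}
piece 4:o — minimal
piece 5:o rests on {4:o}
piece 6:o rests on {5:o}
piece 7:b rests on {3:c}
piece 8:o rests on {6:o}
minimal pieces: {0:a, 1:e, 4:o}
ways to finish when only these pieces remain (= sum over removing one remaining piece with nothing left below it):
  1 left: {2}→1  {7}→1  {8}→1
  2 left: {1,2}→1  {2,7}→2  {2,8}→2  {3,7}→1  {6,8}→1  {7,8}→2
  3 left: {0,3,7}→1  {1,2,7}→3  {1,2,8}→3  {2,3,7}→3  {2,6,8}→3  {2,7,8}→6  {3,7,8}→3  {5,6,8}→1  {6,7,8}→3
  4 left: {0,2,3,7}→4  {0,3,7,8}→4  {1,2,3,7}→6  {1,2,6,8}→6  {1,2,7,8}→12  {2,3,7,8}→12  {2,5,6,8}→4  {2,6,7,8}→12  {3,6,7,8}→6  {4,5,6,8}→1  {5,6,7,8}→4
  5 left: {0,1,2,3,7}→10  {0,2,3,7,8}→20  {0,3,6,7,8}→10  {1,2,3,7,8}→30  {1,2,5,6,8}→10  {1,2,6,7,8}→30  {2,3,6,7,8}→30  {2,4,5,6,8}→5  {2,5,6,7,8}→20  {3,5,6,7,8}→10  {4,5,6,7,8}→5
  6 left: {0,1,2,3,7,8}→60  {0,2,3,6,7,8}→60  {0,3,5,6,7,8}→20  {1,2,3,6,7,8}→90  {1,2,4,5,6,8}→15  {1,2,5,6,7,8}→60  {2,3,5,6,7,8}→60  {2,4,5,6,7,8}→30  {3,4,5,6,7,8}→15
  7 left: {0,1,2,3,6,7,8}→210  {0,2,3,5,6,7,8}→140  {0,3,4,5,6,7,8}→35  {1,2,3,5,6,7,8}→210  {1,2,4,5,6,7,8}→105  {2,3,4,5,6,7,8}→105
  placing 0:a first → 420 extensions
  placing 1:e first → 280 extensions
  placing 4:o first → 560 extensions
total linear extensions = 1260

1260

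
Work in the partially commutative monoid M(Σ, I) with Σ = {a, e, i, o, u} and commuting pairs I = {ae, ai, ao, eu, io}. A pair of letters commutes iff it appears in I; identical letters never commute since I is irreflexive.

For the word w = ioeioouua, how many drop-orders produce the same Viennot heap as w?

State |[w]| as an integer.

piece 0:i — minimal
piece 1:o — minimal
piece 2:e rests on {0:i, 1:o}
piece 3:i rests on {2:e}
piece 4:o rests on {2:e}
piece 5:o rests on {4:o}
piece 6:u rests on {3:i, 5:o}
piece 7:u rests on {6:u}
piece 8:a rests on {7:u}
minimal pieces: {0:i, 1:o}
ways to finish when only these pieces remain (= sum over removing one remaining piece with nothing left below it):
  1 left: {8}→1
  2 left: {7,8}→1
  3 left: {6,7,8}→1
  4 left: {3,6,7,8}→1  {5,6,7,8}→1
  5 left: {3,5,6,7,8}→2  {4,5,6,7,8}→1
  6 left: {3,4,5,6,7,8}→3
  7 left: {2,3,4,5,6,7,8}→3
  placing 0:i first → 3 extensions
  placing 1:o first → 3 extensions
total linear extensions = 6

6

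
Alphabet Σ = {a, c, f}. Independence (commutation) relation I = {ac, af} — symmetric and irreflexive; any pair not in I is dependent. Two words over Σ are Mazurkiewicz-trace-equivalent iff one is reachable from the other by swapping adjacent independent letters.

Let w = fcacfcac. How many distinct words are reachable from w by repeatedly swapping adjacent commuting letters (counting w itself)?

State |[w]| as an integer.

28

#0=f has no predecessor
#1=c depends on [0:f]
#2=a has no predecessor
#3=c depends on [1:c]
#4=f depends on [3:c]
#5=c depends on [4:f]
#6=a depends on [2:a]
#7=c depends on [5:c]
sources: [0:f, 2:a]
N(rest) = Σ N(rest − s) over sources s of rest; N(one piece) = 1:
  size 1 → [6]=1  [7]=1
  size 2 → [2,6]=1  [5,7]=1  [6,7]=2
  size 3 → [2,6,7]=3  [4,5,7]=1  [5,6,7]=3
  size 4 → [2,5,6,7]=6  [3,4,5,7]=1  [4,5,6,7]=4
  size 5 → [1,3,4,5,7]=1  [2,4,5,6,7]=10  [3,4,5,6,7]=5
  size 6 → [0,1,3,4,5,7]=1  [1,3,4,5,6,7]=6  [2,3,4,5,6,7]=15
  first=0(f) contributes 21
  first=2(a) contributes 7
|[w]| = 28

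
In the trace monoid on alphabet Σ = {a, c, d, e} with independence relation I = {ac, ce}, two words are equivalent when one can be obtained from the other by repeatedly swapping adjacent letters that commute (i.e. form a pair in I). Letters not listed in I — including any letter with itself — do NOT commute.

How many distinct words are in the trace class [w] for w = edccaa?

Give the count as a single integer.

piece 0:e — minimal
piece 1:d rests on {0:e}
piece 2:c rests on {1:d}
piece 3:c rests on {2:c}
piece 4:a rests on {1:d}
piece 5:a rests on {4:a}
minimal pieces: {0:e}
ways to finish when only these pieces remain (= sum over removing one remaining piece with nothing left below it):
  1 left: {3}→1  {5}→1
  2 left: {2,3}→1  {3,5}→2  {4,5}→1
  3 left: {2,3,5}→3  {3,4,5}→3
  4 left: {2,3,4,5}→6
  placing 0:e first → 6 extensions

6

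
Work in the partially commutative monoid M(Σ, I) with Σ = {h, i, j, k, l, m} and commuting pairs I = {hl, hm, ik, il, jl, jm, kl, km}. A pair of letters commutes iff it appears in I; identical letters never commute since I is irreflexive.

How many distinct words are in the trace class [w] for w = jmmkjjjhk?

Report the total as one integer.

36

#0=j has no predecessor
#1=m has no predecessor
#2=m depends on [1:m]
#3=k depends on [0:j]
#4=j depends on [3:k]
#5=j depends on [4:j]
#6=j depends on [5:j]
#7=h depends on [6:j]
#8=k depends on [7:h]
sources: [0:j, 1:m]
N(rest) = Σ N(rest − s) over sources s of rest; N(one piece) = 1:
  size 1 → [2]=1  [8]=1
  size 2 → [1,2]=1  [2,8]=2  [7,8]=1
  size 3 → [1,2,8]=3  [2,7,8]=3  [6,7,8]=1
  size 4 → [1,2,7,8]=6  [2,6,7,8]=4  [5,6,7,8]=1
  size 5 → [1,2,6,7,8]=10  [2,5,6,7,8]=5  [4,5,6,7,8]=1
  size 6 → [1,2,5,6,7,8]=15  [2,4,5,6,7,8]=6  [3,4,5,6,7,8]=1
  size 7 → [0,3,4,5,6,7,8]=1  [1,2,4,5,6,7,8]=21  [2,3,4,5,6,7,8]=7
  first=0(j) contributes 28
  first=1(m) contributes 8
|[w]| = 36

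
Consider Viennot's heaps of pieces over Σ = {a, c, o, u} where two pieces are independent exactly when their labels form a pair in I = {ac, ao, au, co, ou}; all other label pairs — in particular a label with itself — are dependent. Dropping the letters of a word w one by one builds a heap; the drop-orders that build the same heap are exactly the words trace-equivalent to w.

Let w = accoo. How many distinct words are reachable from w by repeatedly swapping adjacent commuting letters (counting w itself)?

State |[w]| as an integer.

#0=a has no predecessor
#1=c has no predecessor
#2=c depends on [1:c]
#3=o has no predecessor
#4=o depends on [3:o]
sources: [0:a, 1:c, 3:o]
N(rest) = Σ N(rest − s) over sources s of rest; N(one piece) = 1:
  size 1 → [0]=1  [2]=1  [4]=1
  size 2 → [0,2]=2  [0,4]=2  [1,2]=1  [2,4]=2  [3,4]=1
  size 3 → [0,1,2]=3  [0,2,4]=6  [0,3,4]=3  [1,2,4]=3  [2,3,4]=3
  first=0(a) contributes 6
  first=1(c) contributes 12
  first=3(o) contributes 12
|[w]| = 30

30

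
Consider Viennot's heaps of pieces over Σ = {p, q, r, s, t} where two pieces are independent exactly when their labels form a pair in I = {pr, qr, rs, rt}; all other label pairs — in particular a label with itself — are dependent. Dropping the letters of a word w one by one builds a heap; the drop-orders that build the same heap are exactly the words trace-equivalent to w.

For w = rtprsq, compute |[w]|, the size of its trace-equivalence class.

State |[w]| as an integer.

15

drop 0:r onto floor
drop 1:t onto floor
drop 2:p onto {1:t}
drop 3:r onto {0:r}
drop 4:s onto {2:p}
drop 5:q onto {4:s}
ground layer = {0:r, 1:t}
drop-orders for the pieces not yet dropped (sum over which currently-grounded one goes next):
  1 to go: {3} 1  {5} 1
  2 to go: {0,3} 1  {3,5} 2  {4,5} 1
  3 to go: {0,3,5} 3  {2,4,5} 1  {3,4,5} 3
  4 to go: {0,3,4,5} 6  {1,2,4,5} 1  {2,3,4,5} 4
  if 0:r drops first: 5 orders
  if 1:t drops first: 10 orders
heap linearizations: 15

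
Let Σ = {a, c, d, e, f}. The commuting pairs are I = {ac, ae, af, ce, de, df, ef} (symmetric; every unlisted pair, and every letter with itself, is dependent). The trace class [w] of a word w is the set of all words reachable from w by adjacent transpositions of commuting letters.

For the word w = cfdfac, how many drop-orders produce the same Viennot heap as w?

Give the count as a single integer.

piece 0:c — minimal
piece 1:f rests on {0:c}
piece 2:d rests on {0:c}
piece 3:f rests on {1:f}
piece 4:a rests on {2:d}
piece 5:c rests on {2:d, 3:f}
minimal pieces: {0:c}
ways to finish when only these pieces remain (= sum over removing one remaining piece with nothing left below it):
  1 left: {4}→1  {5}→1
  2 left: {3,5}→1  {4,5}→2
  3 left: {1,3,5}→1  {2,4,5}→2  {3,4,5}→3
  4 left: {1,3,4,5}→4  {2,3,4,5}→5
  placing 0:c first → 9 extensions

9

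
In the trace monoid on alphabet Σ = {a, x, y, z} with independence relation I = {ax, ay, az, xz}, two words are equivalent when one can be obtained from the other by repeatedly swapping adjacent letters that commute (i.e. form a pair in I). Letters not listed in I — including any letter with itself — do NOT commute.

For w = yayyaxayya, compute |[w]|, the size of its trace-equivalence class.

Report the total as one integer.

#0=y has no predecessor
#1=a has no predecessor
#2=y depends on [0:y]
#3=y depends on [2:y]
#4=a depends on [1:a]
#5=x depends on [3:y]
#6=a depends on [4:a]
#7=y depends on [5:x]
#8=y depends on [7:y]
#9=a depends on [6:a]
sources: [0:y, 1:a]
N(rest) = Σ N(rest − s) over sources s of rest; N(one piece) = 1:
  size 1 → [8]=1  [9]=1
  size 2 → [6,9]=1  [7,8]=1  [8,9]=2
  size 3 → [4,6,9]=1  [5,7,8]=1  [6,8,9]=3  [7,8,9]=3
  size 4 → [1,4,6,9]=1  [3,5,7,8]=1  [4,6,8,9]=4  [5,7,8,9]=4  [6,7,8,9]=6
  size 5 → [1,4,6,8,9]=5  [2,3,5,7,8]=1  [3,5,7,8,9]=5  [4,6,7,8,9]=10  [5,6,7,8,9]=10
  size 6 → [0,2,3,5,7,8]=1  [1,4,6,7,8,9]=15  [2,3,5,7,8,9]=6  [3,5,6,7,8,9]=15  [4,5,6,7,8,9]=20
  size 7 → [0,2,3,5,7,8,9]=7  [1,4,5,6,7,8,9]=35  [2,3,5,6,7,8,9]=21  [3,4,5,6,7,8,9]=35
  size 8 → [0,2,3,5,6,7,8,9]=28  [1,3,4,5,6,7,8,9]=70  [2,3,4,5,6,7,8,9]=56
  first=0(y) contributes 126
  first=1(a) contributes 84
|[w]| = 210

210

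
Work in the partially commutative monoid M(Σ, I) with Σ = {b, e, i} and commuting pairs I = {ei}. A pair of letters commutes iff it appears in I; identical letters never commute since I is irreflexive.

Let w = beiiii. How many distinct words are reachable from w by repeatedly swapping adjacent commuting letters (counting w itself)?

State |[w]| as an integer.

0(b) covers ∅
1(e) covers 0:b
2(i) covers 0:b
3(i) covers 2:i
4(i) covers 3:i
5(i) covers 4:i
floor of heap: 0:b
completions by unplaced set U, small U first (add the entries for U minus each lowest piece of U):
  |U|=1: {1}:1  {5}:1
  |U|=2: {1,5}:2  {4,5}:1
  |U|=3: {1,4,5}:3  {3,4,5}:1
  |U|=4: {1,3,4,5}:4  {2,3,4,5}:1
  start at 0(b): 5

5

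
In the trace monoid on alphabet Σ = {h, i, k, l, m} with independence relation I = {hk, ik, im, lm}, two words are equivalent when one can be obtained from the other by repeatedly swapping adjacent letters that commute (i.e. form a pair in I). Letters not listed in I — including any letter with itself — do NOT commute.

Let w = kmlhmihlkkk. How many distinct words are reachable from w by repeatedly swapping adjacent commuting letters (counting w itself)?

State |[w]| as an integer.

#0=k has no predecessor
#1=m depends on [0:k]
#2=l depends on [0:k]
#3=h depends on [1:m, 2:l]
#4=m depends on [3:h]
#5=i depends on [3:h]
#6=h depends on [4:m, 5:i]
#7=l depends on [6:h]
#8=k depends on [7:l]
#9=k depends on [8:k]
#10=k depends on [9:k]
sources: [0:k]
N(rest) = Σ N(rest − s) over sources s of rest; N(one piece) = 1:
  size 1 → [10]=1
  size 2 → [9,10]=1
  size 3 → [8,9,10]=1
  size 4 → [7,8,9,10]=1
  size 5 → [6,7,8,9,10]=1
  size 6 → [4,6,7,8,9,10]=1  [5,6,7,8,9,10]=1
  size 7 → [4,5,6,7,8,9,10]=2
  size 8 → [3,4,5,6,7,8,9,10]=2
  size 9 → [1,3,4,5,6,7,8,9,10]=2  [2,3,4,5,6,7,8,9,10]=2
  first=0(k) contributes 4

4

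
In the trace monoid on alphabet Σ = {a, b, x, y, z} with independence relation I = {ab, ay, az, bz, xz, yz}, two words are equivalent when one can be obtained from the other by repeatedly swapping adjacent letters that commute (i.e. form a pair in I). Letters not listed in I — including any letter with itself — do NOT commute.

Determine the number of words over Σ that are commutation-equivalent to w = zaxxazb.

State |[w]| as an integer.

0(z) covers ∅
1(a) covers ∅
2(x) covers 1:a
3(x) covers 2:x
4(a) covers 3:x
5(z) covers 0:z
6(b) covers 3:x
floor of heap: 0:z, 1:a
completions by unplaced set U, small U first (add the entries for U minus each lowest piece of U):
  |U|=1: {4}:1  {5}:1  {6}:1
  |U|=2: {0,5}:1  {4,5}:2  {4,6}:2  {5,6}:2
  |U|=3: {0,4,5}:3  {0,5,6}:3  {3,4,6}:2  {4,5,6}:6
  |U|=4: {0,4,5,6}:12  {2,3,4,6}:2  {3,4,5,6}:8
  |U|=5: {0,3,4,5,6}:20  {1,2,3,4,6}:2  {2,3,4,5,6}:10
  start at 0(z): 12
  start at 1(a): 30
sum over floor = 42

42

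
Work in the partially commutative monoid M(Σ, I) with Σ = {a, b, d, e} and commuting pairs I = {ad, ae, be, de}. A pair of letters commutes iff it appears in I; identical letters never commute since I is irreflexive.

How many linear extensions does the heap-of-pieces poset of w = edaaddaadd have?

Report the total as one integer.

1260

0(e) covers ∅
1(d) covers ∅
2(a) covers ∅
3(a) covers 2:a
4(d) covers 1:d
5(d) covers 4:d
6(a) covers 3:a
7(a) covers 6:a
8(d) covers 5:d
9(d) covers 8:d
floor of heap: 0:e, 1:d, 2:a
completions by unplaced set U, small U first (add the entries for U minus each lowest piece of U):
  |U|=1: {0}:1  {7}:1  {9}:1
  |U|=2: {0,7}:2  {0,9}:2  {6,7}:1  {7,9}:2  {8,9}:1
  |U|=3: {0,6,7}:3  {0,7,9}:6  {0,8,9}:3  {3,6,7}:1  {5,8,9}:1  {6,7,9}:3  {7,8,9}:3
  |U|=4: {0,3,6,7}:4  {0,5,8,9}:4  {0,6,7,9}:12  {0,7,8,9}:12  {2,3,6,7}:1  {3,6,7,9}:4  {4,5,8,9}:1  {5,7,8,9}:4  {6,7,8,9}:6
  |U|=5: {0,2,3,6,7}:5  {0,3,6,7,9}:20  {0,4,5,8,9}:5  {0,5,7,8,9}:20  {0,6,7,8,9}:30  {1,4,5,8,9}:1  {2,3,6,7,9}:5  {3,6,7,8,9}:10  {4,5,7,8,9}:5  {5,6,7,8,9}:10
  |U|=6: {0,1,4,5,8,9}:6  {0,2,3,6,7,9}:30  {0,3,6,7,8,9}:60  {0,4,5,7,8,9}:30  {0,5,6,7,8,9}:60  {1,4,5,7,8,9}:6  {2,3,6,7,8,9}:15  {3,5,6,7,8,9}:20  {4,5,6,7,8,9}:15
  |U|=7: {0,1,4,5,7,8,9}:42  {0,2,3,6,7,8,9}:105  {0,3,5,6,7,8,9}:140  {0,4,5,6,7,8,9}:105  {1,4,5,6,7,8,9}:21  {2,3,5,6,7,8,9}:35  {3,4,5,6,7,8,9}:35
  |U|=8: {0,1,4,5,6,7,8,9}:168  {0,2,3,5,6,7,8,9}:280  {0,3,4,5,6,7,8,9}:280  {1,3,4,5,6,7,8,9}:56  {2,3,4,5,6,7,8,9}:70
  start at 0(e): 126
  start at 1(d): 630
  start at 2(a): 504
sum over floor = 1260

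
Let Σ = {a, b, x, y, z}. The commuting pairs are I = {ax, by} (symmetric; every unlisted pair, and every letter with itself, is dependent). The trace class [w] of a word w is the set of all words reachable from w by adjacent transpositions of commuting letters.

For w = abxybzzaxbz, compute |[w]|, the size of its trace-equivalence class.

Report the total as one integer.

#0=a has no predecessor
#1=b depends on [0:a]
#2=x depends on [1:b]
#3=y depends on [2:x]
#4=b depends on [2:x]
#5=z depends on [3:y, 4:b]
#6=z depends on [5:z]
#7=a depends on [6:z]
#8=x depends on [6:z]
#9=b depends on [7:a, 8:x]
#10=z depends on [9:b]
sources: [0:a]
N(rest) = Σ N(rest − s) over sources s of rest; N(one piece) = 1:
  size 1 → [10]=1
  size 2 → [9,10]=1
  size 3 → [7,9,10]=1  [8,9,10]=1
  size 4 → [7,8,9,10]=2
  size 5 → [6,7,8,9,10]=2
  size 6 → [5,6,7,8,9,10]=2
  size 7 → [3,5,6,7,8,9,10]=2  [4,5,6,7,8,9,10]=2
  size 8 → [3,4,5,6,7,8,9,10]=4
  size 9 → [2,3,4,5,6,7,8,9,10]=4
  first=0(a) contributes 4

4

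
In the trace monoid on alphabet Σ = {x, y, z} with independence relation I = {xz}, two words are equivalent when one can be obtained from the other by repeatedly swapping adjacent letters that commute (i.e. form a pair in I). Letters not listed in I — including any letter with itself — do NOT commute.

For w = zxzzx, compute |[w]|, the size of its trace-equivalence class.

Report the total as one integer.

10

0(z) covers ∅
1(x) covers ∅
2(z) covers 0:z
3(z) covers 2:z
4(x) covers 1:x
floor of heap: 0:z, 1:x
completions by unplaced set U, small U first (add the entries for U minus each lowest piece of U):
  |U|=1: {3}:1  {4}:1
  |U|=2: {1,4}:1  {2,3}:1  {3,4}:2
  |U|=3: {0,2,3}:1  {1,3,4}:3  {2,3,4}:3
  start at 0(z): 6
  start at 1(x): 4
sum over floor = 10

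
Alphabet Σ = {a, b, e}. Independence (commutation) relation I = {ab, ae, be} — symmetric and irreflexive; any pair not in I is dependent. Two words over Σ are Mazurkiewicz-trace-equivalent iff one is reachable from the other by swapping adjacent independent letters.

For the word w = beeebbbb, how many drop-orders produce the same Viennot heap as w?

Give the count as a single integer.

56

piece 0:b — minimal
piece 1:e — minimal
piece 2:e rests on {1:e}
piece 3:e rests on {2:e}
piece 4:b rests on {0:b}
piece 5:b rests on {4:b}
piece 6:b rests on {5:b}
piece 7:b rests on {6:b}
minimal pieces: {0:b, 1:e}
ways to finish when only these pieces remain (= sum over removing one remaining piece with nothing left below it):
  1 left: {3}→1  {7}→1
  2 left: {2,3}→1  {3,7}→2  {6,7}→1
  3 left: {1,2,3}→1  {2,3,7}→3  {3,6,7}→3  {5,6,7}→1
  4 left: {1,2,3,7}→4  {2,3,6,7}→6  {3,5,6,7}→4  {4,5,6,7}→1
  5 left: {0,4,5,6,7}→1  {1,2,3,6,7}→10  {2,3,5,6,7}→10  {3,4,5,6,7}→5
  6 left: {0,3,4,5,6,7}→6  {1,2,3,5,6,7}→20  {2,3,4,5,6,7}→15
  placing 0:b first → 35 extensions
  placing 1:e first → 21 extensions
total linear extensions = 56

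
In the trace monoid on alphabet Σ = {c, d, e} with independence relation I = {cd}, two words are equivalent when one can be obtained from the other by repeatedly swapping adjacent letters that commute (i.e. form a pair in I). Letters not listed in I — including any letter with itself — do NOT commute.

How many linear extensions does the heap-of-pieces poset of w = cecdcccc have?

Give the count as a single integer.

6

#0=c has no predecessor
#1=e depends on [0:c]
#2=c depends on [1:e]
#3=d depends on [1:e]
#4=c depends on [2:c]
#5=c depends on [4:c]
#6=c depends on [5:c]
#7=c depends on [6:c]
sources: [0:c]
N(rest) = Σ N(rest − s) over sources s of rest; N(one piece) = 1:
  size 1 → [3]=1  [7]=1
  size 2 → [3,7]=2  [6,7]=1
  size 3 → [3,6,7]=3  [5,6,7]=1
  size 4 → [3,5,6,7]=4  [4,5,6,7]=1
  size 5 → [2,4,5,6,7]=1  [3,4,5,6,7]=5
  size 6 → [2,3,4,5,6,7]=6
  first=0(c) contributes 6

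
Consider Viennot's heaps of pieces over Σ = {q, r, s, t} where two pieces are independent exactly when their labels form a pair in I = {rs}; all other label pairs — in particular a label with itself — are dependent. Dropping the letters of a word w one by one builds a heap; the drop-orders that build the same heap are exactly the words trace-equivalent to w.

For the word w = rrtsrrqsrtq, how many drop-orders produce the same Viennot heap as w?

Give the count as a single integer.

drop 0:r onto floor
drop 1:r onto {0:r}
drop 2:t onto {1:r}
drop 3:s onto {2:t}
drop 4:r onto {2:t}
drop 5:r onto {4:r}
drop 6:q onto {3:s, 5:r}
drop 7:s onto {6:q}
drop 8:r onto {6:q}
drop 9:t onto {7:s, 8:r}
drop 10:q onto {9:t}
ground layer = {0:r}
drop-orders for the pieces not yet dropped (sum over which currently-grounded one goes next):
  1 to go: {10} 1
  2 to go: {9,10} 1
  3 to go: {7,9,10} 1  {8,9,10} 1
  4 to go: {7,8,9,10} 2
  5 to go: {6,7,8,9,10} 2
  6 to go: {3,6,7,8,9,10} 2  {5,6,7,8,9,10} 2
  7 to go: {3,5,6,7,8,9,10} 4  {4,5,6,7,8,9,10} 2
  8 to go: {3,4,5,6,7,8,9,10} 6
  9 to go: {2,3,4,5,6,7,8,9,10} 6
  if 0:r drops first: 6 orders

6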